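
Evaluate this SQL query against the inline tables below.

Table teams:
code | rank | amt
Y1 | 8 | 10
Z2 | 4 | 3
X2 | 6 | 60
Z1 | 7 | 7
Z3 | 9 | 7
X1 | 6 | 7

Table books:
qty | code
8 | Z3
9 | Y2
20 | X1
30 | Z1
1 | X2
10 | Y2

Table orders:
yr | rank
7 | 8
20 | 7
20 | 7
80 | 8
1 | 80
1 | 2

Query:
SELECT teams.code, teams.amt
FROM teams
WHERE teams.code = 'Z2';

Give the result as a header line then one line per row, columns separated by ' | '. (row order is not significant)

After WHERE (1 rows):
teams.code | teams.rank | teams.amt
Z2 | 4 | 3
After SELECT (1 rows):
teams.code | teams.amt
Z2 | 3

== RESULT ==
teams.code | teams.amt
Z2 | 3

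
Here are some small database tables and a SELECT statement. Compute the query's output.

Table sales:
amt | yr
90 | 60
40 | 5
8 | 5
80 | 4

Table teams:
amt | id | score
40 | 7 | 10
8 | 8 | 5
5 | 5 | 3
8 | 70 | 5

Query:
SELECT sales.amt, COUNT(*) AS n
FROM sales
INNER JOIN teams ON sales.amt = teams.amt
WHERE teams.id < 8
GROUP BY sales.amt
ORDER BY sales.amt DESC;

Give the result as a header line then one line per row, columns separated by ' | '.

After JOIN teams (3 rows):
sales.amt | sales.yr | teams.amt | teams.id | teams.score
40 | 5 | 40 | 7 | 10
8 | 5 | 8 | 8 | 5
8 | 5 | 8 | 70 | 5
After WHERE (1 rows):
sales.amt | sales.yr | teams.amt | teams.id | teams.score
40 | 5 | 40 | 7 | 10
After GROUP BY (1 rows):
sales.amt | n
40 | 1
After ORDER BY (1 rows):
sales.amt | n
40 | 1

== RESULT ==
sales.amt | n
40 | 1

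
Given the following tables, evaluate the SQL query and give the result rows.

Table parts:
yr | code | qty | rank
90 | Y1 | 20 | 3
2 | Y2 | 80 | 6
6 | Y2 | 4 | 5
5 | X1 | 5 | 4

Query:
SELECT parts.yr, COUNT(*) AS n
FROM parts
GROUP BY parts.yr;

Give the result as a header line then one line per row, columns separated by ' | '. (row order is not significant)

== RESULT ==
parts.yr | n
90 | 1
2 | 1
6 | 1
5 | 1

Derivation:
After GROUP BY (4 rows):
parts.yr | n
90 | 1
2 | 1
6 | 1
5 | 1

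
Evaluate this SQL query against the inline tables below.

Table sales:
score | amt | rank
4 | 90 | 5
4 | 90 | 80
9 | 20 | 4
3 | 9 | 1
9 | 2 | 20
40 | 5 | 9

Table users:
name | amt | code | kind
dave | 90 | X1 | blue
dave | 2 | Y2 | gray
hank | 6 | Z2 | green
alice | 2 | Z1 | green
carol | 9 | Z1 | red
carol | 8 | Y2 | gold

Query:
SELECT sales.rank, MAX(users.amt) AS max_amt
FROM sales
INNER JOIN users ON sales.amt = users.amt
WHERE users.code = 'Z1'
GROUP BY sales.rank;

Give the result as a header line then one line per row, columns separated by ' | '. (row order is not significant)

== RESULT ==
sales.rank | max_amt
1 | 9
20 | 2

Derivation:
After JOIN users (5 rows):
sales.score | sales.amt | sales.rank | users.name | users.amt | users.code | users.kind
4 | 90 | 5 | dave | 90 | X1 | blue
4 | 90 | 80 | dave | 90 | X1 | blue
3 | 9 | 1 | carol | 9 | Z1 | red
9 | 2 | 20 | dave | 2 | Y2 | gray
9 | 2 | 20 | alice | 2 | Z1 | green
After WHERE (2 rows):
sales.score | sales.amt | sales.rank | users.name | users.amt | users.code | users.kind
3 | 9 | 1 | carol | 9 | Z1 | red
9 | 2 | 20 | alice | 2 | Z1 | green
After GROUP BY (2 rows):
sales.rank | max_amt
1 | 9
20 | 2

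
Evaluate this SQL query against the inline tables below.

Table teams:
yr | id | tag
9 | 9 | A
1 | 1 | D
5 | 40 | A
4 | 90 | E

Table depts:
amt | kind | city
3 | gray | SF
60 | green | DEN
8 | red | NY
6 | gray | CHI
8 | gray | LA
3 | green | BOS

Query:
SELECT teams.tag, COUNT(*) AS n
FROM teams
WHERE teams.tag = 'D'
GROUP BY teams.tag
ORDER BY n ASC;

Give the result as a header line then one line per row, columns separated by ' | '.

== RESULT ==
teams.tag | n
D | 1

Derivation:
After WHERE (1 rows):
teams.yr | teams.id | teams.tag
1 | 1 | D
After GROUP BY (1 rows):
teams.tag | n
D | 1
After ORDER BY (1 rows):
teams.tag | n
D | 1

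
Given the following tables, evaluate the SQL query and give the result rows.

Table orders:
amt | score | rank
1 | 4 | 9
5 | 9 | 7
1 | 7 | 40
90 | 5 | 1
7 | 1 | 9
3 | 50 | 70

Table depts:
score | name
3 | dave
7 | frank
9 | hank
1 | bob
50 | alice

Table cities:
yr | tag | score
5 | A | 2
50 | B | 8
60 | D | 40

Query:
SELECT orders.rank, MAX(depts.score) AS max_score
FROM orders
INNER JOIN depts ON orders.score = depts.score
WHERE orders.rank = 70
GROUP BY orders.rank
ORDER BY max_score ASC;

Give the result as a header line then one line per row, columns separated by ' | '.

== RESULT ==
orders.rank | max_score
70 | 50

Derivation:
After JOIN depts (4 rows):
orders.amt | orders.score | orders.rank | depts.score | depts.name
5 | 9 | 7 | 9 | hank
1 | 7 | 40 | 7 | frank
7 | 1 | 9 | 1 | bob
3 | 50 | 70 | 50 | alice
After WHERE (1 rows):
orders.amt | orders.score | orders.rank | depts.score | depts.name
3 | 50 | 70 | 50 | alice
After GROUP BY (1 rows):
orders.rank | max_score
70 | 50
After ORDER BY (1 rows):
orders.rank | max_score
70 | 50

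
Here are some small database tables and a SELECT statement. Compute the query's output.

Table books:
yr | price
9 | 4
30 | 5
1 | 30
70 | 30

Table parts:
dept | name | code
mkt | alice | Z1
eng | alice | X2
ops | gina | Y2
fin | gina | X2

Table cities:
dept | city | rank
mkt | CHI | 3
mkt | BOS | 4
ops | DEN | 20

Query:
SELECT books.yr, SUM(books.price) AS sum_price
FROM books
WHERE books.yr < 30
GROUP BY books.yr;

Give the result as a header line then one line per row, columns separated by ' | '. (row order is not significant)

After WHERE (2 rows):
books.yr | books.price
9 | 4
1 | 30
After GROUP BY (2 rows):
books.yr | sum_price
9 | 4
1 | 30

== RESULT ==
books.yr | sum_price
9 | 4
1 | 30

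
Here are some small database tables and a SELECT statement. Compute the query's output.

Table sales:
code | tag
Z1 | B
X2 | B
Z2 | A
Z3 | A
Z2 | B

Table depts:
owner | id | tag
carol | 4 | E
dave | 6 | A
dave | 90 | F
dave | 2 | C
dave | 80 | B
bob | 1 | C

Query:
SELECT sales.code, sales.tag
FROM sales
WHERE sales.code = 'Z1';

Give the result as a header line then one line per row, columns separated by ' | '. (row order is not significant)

== RESULT ==
sales.code | sales.tag
Z1 | B

Derivation:
After WHERE (1 rows):
sales.code | sales.tag
Z1 | B
After SELECT (1 rows):
sales.code | sales.tag
Z1 | B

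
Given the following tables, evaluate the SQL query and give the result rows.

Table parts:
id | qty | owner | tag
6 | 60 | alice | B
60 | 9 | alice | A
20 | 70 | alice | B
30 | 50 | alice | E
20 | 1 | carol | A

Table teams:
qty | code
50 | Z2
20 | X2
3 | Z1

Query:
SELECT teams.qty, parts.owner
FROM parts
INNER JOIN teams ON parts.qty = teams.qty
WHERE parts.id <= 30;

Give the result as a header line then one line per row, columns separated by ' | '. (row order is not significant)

== RESULT ==
teams.qty | parts.owner
50 | alice

Derivation:
After JOIN teams (1 rows):
parts.id | parts.qty | parts.owner | parts.tag | teams.qty | teams.code
30 | 50 | alice | E | 50 | Z2
After WHERE (1 rows):
parts.id | parts.qty | parts.owner | parts.tag | teams.qty | teams.code
30 | 50 | alice | E | 50 | Z2
After SELECT (1 rows):
teams.qty | parts.owner
50 | alice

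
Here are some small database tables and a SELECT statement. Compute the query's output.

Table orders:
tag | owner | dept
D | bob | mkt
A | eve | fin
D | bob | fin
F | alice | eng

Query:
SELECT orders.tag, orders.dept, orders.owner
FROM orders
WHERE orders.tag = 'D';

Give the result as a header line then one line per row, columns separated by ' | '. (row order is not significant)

After WHERE (2 rows):
orders.tag | orders.owner | orders.dept
D | bob | mkt
D | bob | fin
After SELECT (2 rows):
orders.tag | orders.dept | orders.owner
D | mkt | bob
D | fin | bob

== RESULT ==
orders.tag | orders.dept | orders.owner
D | mkt | bob
D | fin | bob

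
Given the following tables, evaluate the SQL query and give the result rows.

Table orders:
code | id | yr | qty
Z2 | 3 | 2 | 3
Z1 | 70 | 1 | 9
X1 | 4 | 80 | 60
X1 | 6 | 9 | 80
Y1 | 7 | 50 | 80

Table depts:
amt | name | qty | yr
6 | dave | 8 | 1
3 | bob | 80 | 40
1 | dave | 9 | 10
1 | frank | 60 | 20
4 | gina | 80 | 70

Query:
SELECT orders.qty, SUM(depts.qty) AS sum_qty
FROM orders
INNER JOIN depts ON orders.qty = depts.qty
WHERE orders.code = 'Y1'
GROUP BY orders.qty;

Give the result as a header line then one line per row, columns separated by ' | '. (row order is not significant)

After JOIN depts (6 rows):
orders.code | orders.id | orders.yr | orders.qty | depts.amt | depts.name | depts.qty | depts.yr
Z1 | 70 | 1 | 9 | 1 | dave | 9 | 10
X1 | 4 | 80 | 60 | 1 | frank | 60 | 20
X1 | 6 | 9 | 80 | 3 | bob | 80 | 40
X1 | 6 | 9 | 80 | 4 | gina | 80 | 70
Y1 | 7 | 50 | 80 | 3 | bob | 80 | 40
Y1 | 7 | 50 | 80 | 4 | gina | 80 | 70
After WHERE (2 rows):
orders.code | orders.id | orders.yr | orders.qty | depts.amt | depts.name | depts.qty | depts.yr
Y1 | 7 | 50 | 80 | 3 | bob | 80 | 40
Y1 | 7 | 50 | 80 | 4 | gina | 80 | 70
After GROUP BY (1 rows):
orders.qty | sum_qty
80 | 160

== RESULT ==
orders.qty | sum_qty
80 | 160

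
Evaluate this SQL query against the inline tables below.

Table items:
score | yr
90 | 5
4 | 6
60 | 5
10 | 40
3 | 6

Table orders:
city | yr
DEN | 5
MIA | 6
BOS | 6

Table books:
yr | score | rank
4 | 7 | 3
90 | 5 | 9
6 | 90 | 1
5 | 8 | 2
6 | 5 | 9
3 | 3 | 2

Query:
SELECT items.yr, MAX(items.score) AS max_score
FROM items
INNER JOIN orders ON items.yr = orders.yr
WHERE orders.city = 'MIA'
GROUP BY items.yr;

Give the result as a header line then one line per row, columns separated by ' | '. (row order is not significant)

== RESULT ==
items.yr | max_score
6 | 4

Derivation:
After JOIN orders (6 rows):
items.score | items.yr | orders.city | orders.yr
90 | 5 | DEN | 5
4 | 6 | MIA | 6
4 | 6 | BOS | 6
60 | 5 | DEN | 5
3 | 6 | MIA | 6
3 | 6 | BOS | 6
After WHERE (2 rows):
items.score | items.yr | orders.city | orders.yr
4 | 6 | MIA | 6
3 | 6 | MIA | 6
After GROUP BY (1 rows):
items.yr | max_score
6 | 4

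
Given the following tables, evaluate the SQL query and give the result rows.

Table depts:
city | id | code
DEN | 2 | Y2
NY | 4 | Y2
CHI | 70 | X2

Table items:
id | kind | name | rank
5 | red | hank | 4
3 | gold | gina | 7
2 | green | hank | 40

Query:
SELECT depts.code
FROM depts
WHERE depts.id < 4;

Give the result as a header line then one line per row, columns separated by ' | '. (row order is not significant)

== RESULT ==
depts.code
Y2

Derivation:
After WHERE (1 rows):
depts.city | depts.id | depts.code
DEN | 2 | Y2
After SELECT (1 rows):
depts.code
Y2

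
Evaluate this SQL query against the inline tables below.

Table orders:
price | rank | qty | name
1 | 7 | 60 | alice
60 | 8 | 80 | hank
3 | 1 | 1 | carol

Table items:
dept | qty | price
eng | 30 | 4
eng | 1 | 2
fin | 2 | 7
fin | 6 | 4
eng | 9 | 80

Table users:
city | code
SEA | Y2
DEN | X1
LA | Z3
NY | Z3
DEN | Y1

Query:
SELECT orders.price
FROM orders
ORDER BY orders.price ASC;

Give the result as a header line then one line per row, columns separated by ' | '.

After SELECT (3 rows):
orders.price
1
60
3
After ORDER BY (3 rows):
orders.price
1
3
60

== RESULT ==
orders.price
1
3
60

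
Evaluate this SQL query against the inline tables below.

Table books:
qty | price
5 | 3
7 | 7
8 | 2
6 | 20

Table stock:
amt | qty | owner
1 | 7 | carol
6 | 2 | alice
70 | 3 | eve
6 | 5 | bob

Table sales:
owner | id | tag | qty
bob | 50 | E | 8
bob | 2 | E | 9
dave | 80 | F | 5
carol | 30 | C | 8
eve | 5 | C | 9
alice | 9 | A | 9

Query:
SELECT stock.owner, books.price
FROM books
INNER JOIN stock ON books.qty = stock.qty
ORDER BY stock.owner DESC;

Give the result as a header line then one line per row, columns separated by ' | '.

== RESULT ==
stock.owner | books.price
carol | 7
bob | 3

Derivation:
After JOIN stock (2 rows):
books.qty | books.price | stock.amt | stock.qty | stock.owner
5 | 3 | 6 | 5 | bob
7 | 7 | 1 | 7 | carol
After SELECT (2 rows):
stock.owner | books.price
bob | 3
carol | 7
After ORDER BY (2 rows):
stock.owner | books.price
carol | 7
bob | 3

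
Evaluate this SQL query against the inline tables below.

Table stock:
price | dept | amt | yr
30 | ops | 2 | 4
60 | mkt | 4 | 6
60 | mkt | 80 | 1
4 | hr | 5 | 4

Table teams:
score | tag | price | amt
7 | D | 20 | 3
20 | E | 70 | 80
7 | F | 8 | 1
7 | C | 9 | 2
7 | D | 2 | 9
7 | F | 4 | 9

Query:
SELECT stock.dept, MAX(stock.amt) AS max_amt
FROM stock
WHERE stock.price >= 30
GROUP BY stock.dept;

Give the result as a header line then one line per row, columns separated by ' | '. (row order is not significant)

After WHERE (3 rows):
stock.price | stock.dept | stock.amt | stock.yr
30 | ops | 2 | 4
60 | mkt | 4 | 6
60 | mkt | 80 | 1
After GROUP BY (2 rows):
stock.dept | max_amt
ops | 2
mkt | 80

== RESULT ==
stock.dept | max_amt
ops | 2
mkt | 80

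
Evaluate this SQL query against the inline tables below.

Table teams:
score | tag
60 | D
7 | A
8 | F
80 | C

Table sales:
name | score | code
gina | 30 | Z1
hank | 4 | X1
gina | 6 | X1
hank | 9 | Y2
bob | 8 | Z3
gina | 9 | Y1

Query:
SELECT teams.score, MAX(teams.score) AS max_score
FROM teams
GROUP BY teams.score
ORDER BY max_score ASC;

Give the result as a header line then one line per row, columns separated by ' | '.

== RESULT ==
teams.score | max_score
7 | 7
8 | 8
60 | 60
80 | 80

Derivation:
After GROUP BY (4 rows):
teams.score | max_score
60 | 60
7 | 7
8 | 8
80 | 80
After ORDER BY (4 rows):
teams.score | max_score
7 | 7
8 | 8
60 | 60
80 | 80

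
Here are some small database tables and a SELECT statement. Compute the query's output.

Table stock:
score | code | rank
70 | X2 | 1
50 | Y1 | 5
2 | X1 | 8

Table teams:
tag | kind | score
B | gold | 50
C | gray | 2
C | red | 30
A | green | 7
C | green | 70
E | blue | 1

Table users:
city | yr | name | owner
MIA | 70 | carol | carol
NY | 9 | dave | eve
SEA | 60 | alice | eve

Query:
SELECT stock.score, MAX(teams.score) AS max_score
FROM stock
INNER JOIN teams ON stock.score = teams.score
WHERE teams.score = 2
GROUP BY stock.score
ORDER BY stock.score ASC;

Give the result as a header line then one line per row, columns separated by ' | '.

== RESULT ==
stock.score | max_score
2 | 2

Derivation:
After JOIN teams (3 rows):
stock.score | stock.code | stock.rank | teams.tag | teams.kind | teams.score
70 | X2 | 1 | C | green | 70
50 | Y1 | 5 | B | gold | 50
2 | X1 | 8 | C | gray | 2
After WHERE (1 rows):
stock.score | stock.code | stock.rank | teams.tag | teams.kind | teams.score
2 | X1 | 8 | C | gray | 2
After GROUP BY (1 rows):
stock.score | max_score
2 | 2
After ORDER BY (1 rows):
stock.score | max_score
2 | 2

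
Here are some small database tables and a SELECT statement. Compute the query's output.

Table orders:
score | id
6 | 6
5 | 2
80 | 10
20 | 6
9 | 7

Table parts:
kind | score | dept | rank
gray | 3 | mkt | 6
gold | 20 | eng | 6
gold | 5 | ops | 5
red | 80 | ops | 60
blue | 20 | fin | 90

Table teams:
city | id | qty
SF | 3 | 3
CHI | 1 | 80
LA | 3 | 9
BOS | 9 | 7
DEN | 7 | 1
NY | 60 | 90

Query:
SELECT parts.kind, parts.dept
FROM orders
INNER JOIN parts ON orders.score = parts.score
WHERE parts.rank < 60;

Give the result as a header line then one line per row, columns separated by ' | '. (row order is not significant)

== RESULT ==
parts.kind | parts.dept
gold | ops
gold | eng

Derivation:
After JOIN parts (4 rows):
orders.score | orders.id | parts.kind | parts.score | parts.dept | parts.rank
5 | 2 | gold | 5 | ops | 5
80 | 10 | red | 80 | ops | 60
20 | 6 | gold | 20 | eng | 6
20 | 6 | blue | 20 | fin | 90
After WHERE (2 rows):
orders.score | orders.id | parts.kind | parts.score | parts.dept | parts.rank
5 | 2 | gold | 5 | ops | 5
20 | 6 | gold | 20 | eng | 6
After SELECT (2 rows):
parts.kind | parts.dept
gold | ops
gold | eng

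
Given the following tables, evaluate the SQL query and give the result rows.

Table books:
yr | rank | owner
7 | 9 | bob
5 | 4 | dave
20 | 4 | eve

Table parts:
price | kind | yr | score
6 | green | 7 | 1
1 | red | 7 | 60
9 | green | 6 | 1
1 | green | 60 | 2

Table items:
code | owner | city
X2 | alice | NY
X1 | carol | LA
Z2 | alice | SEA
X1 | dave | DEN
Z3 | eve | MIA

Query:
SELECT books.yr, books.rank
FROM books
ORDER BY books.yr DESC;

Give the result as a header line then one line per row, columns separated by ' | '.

== RESULT ==
books.yr | books.rank
20 | 4
7 | 9
5 | 4

Derivation:
After SELECT (3 rows):
books.yr | books.rank
7 | 9
5 | 4
20 | 4
After ORDER BY (3 rows):
books.yr | books.rank
20 | 4
7 | 9
5 | 4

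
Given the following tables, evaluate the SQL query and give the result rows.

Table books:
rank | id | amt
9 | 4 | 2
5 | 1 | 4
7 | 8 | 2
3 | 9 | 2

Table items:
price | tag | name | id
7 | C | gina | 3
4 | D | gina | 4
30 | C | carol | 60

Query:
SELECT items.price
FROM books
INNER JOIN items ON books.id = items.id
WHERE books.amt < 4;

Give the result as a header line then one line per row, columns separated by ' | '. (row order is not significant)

After JOIN items (1 rows):
books.rank | books.id | books.amt | items.price | items.tag | items.name | items.id
9 | 4 | 2 | 4 | D | gina | 4
After WHERE (1 rows):
books.rank | books.id | books.amt | items.price | items.tag | items.name | items.id
9 | 4 | 2 | 4 | D | gina | 4
After SELECT (1 rows):
items.price
4

== RESULT ==
items.price
4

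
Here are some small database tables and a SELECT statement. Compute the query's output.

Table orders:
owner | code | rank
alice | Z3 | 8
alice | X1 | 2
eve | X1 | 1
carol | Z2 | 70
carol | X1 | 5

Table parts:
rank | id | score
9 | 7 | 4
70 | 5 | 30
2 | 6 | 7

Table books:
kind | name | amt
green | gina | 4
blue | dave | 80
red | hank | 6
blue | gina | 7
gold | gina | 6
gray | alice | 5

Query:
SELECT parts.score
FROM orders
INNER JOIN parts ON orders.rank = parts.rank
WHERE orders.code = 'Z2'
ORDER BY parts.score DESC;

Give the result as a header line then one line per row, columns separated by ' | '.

After JOIN parts (2 rows):
orders.owner | orders.code | orders.rank | parts.rank | parts.id | parts.score
alice | X1 | 2 | 2 | 6 | 7
carol | Z2 | 70 | 70 | 5 | 30
After WHERE (1 rows):
orders.owner | orders.code | orders.rank | parts.rank | parts.id | parts.score
carol | Z2 | 70 | 70 | 5 | 30
After SELECT (1 rows):
parts.score
30
After ORDER BY (1 rows):
parts.score
30

== RESULT ==
parts.score
30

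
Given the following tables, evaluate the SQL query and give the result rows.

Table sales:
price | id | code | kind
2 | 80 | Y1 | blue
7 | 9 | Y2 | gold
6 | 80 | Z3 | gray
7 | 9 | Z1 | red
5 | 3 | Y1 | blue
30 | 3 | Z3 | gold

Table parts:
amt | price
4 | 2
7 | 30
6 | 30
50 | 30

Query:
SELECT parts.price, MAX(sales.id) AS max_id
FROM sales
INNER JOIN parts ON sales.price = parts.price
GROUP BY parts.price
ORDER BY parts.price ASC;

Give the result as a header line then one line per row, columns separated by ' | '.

After JOIN parts (4 rows):
sales.price | sales.id | sales.code | sales.kind | parts.amt | parts.price
2 | 80 | Y1 | blue | 4 | 2
30 | 3 | Z3 | gold | 7 | 30
30 | 3 | Z3 | gold | 6 | 30
30 | 3 | Z3 | gold | 50 | 30
After GROUP BY (2 rows):
parts.price | max_id
2 | 80
30 | 3
After ORDER BY (2 rows):
parts.price | max_id
2 | 80
30 | 3

== RESULT ==
parts.price | max_id
2 | 80
30 | 3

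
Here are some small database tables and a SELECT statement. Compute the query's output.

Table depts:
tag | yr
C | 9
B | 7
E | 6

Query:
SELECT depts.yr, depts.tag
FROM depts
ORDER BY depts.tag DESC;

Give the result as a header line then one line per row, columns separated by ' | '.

After SELECT (3 rows):
depts.yr | depts.tag
9 | C
7 | B
6 | E
After ORDER BY (3 rows):
depts.yr | depts.tag
6 | E
9 | C
7 | B

== RESULT ==
depts.yr | depts.tag
6 | E
9 | C
7 | B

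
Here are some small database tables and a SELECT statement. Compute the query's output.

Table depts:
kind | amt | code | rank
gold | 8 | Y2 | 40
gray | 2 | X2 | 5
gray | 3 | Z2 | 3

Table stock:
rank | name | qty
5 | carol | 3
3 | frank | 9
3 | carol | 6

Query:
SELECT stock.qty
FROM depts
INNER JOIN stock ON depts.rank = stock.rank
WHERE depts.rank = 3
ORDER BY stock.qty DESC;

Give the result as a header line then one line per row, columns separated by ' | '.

== RESULT ==
stock.qty
9
6

Derivation:
After JOIN stock (3 rows):
depts.kind | depts.amt | depts.code | depts.rank | stock.rank | stock.name | stock.qty
gray | 2 | X2 | 5 | 5 | carol | 3
gray | 3 | Z2 | 3 | 3 | frank | 9
gray | 3 | Z2 | 3 | 3 | carol | 6
After WHERE (2 rows):
depts.kind | depts.amt | depts.code | depts.rank | stock.rank | stock.name | stock.qty
gray | 3 | Z2 | 3 | 3 | frank | 9
gray | 3 | Z2 | 3 | 3 | carol | 6
After SELECT (2 rows):
stock.qty
9
6
After ORDER BY (2 rows):
stock.qty
9
6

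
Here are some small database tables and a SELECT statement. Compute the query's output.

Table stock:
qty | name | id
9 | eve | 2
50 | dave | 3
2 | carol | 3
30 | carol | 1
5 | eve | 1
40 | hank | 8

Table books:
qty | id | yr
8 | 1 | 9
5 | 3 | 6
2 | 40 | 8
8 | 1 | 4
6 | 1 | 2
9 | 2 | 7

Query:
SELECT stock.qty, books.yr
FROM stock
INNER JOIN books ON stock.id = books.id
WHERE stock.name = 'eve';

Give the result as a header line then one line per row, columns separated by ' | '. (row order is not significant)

== RESULT ==
stock.qty | books.yr
9 | 7
5 | 9
5 | 4
5 | 2

Derivation:
After JOIN books (9 rows):
stock.qty | stock.name | stock.id | books.qty | books.id | books.yr
9 | eve | 2 | 9 | 2 | 7
50 | dave | 3 | 5 | 3 | 6
2 | carol | 3 | 5 | 3 | 6
30 | carol | 1 | 8 | 1 | 9
30 | carol | 1 | 8 | 1 | 4
30 | carol | 1 | 6 | 1 | 2
5 | eve | 1 | 8 | 1 | 9
5 | eve | 1 | 8 | 1 | 4
5 | eve | 1 | 6 | 1 | 2
After WHERE (4 rows):
stock.qty | stock.name | stock.id | books.qty | books.id | books.yr
9 | eve | 2 | 9 | 2 | 7
5 | eve | 1 | 8 | 1 | 9
5 | eve | 1 | 8 | 1 | 4
5 | eve | 1 | 6 | 1 | 2
After SELECT (4 rows):
stock.qty | books.yr
9 | 7
5 | 9
5 | 4
5 | 2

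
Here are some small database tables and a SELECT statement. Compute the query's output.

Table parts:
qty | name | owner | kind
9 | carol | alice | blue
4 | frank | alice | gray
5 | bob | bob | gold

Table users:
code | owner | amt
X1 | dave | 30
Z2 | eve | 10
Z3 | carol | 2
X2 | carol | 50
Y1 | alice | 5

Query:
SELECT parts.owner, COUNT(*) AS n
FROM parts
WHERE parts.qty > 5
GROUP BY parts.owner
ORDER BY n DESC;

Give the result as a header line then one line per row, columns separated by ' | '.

After WHERE (1 rows):
parts.qty | parts.name | parts.owner | parts.kind
9 | carol | alice | blue
After GROUP BY (1 rows):
parts.owner | n
alice | 1
After ORDER BY (1 rows):
parts.owner | n
alice | 1

== RESULT ==
parts.owner | n
alice | 1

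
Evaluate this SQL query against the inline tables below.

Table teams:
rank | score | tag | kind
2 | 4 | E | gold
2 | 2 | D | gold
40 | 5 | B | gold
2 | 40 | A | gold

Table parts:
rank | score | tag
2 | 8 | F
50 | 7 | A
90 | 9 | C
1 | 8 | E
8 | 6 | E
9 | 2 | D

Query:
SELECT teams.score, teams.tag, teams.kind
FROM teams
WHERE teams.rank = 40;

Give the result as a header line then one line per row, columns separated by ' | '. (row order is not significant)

== RESULT ==
teams.score | teams.tag | teams.kind
5 | B | gold

Derivation:
After WHERE (1 rows):
teams.rank | teams.score | teams.tag | teams.kind
40 | 5 | B | gold
After SELECT (1 rows):
teams.score | teams.tag | teams.kind
5 | B | gold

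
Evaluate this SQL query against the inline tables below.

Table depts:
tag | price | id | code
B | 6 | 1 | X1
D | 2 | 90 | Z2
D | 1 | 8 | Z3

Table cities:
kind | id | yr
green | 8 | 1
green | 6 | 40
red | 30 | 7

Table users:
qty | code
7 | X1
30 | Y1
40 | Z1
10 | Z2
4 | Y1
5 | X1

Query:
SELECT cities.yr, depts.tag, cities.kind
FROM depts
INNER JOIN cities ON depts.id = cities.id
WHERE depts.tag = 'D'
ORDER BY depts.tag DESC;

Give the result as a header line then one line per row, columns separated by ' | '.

After JOIN cities (1 rows):
depts.tag | depts.price | depts.id | depts.code | cities.kind | cities.id | cities.yr
D | 1 | 8 | Z3 | green | 8 | 1
After WHERE (1 rows):
depts.tag | depts.price | depts.id | depts.code | cities.kind | cities.id | cities.yr
D | 1 | 8 | Z3 | green | 8 | 1
After SELECT (1 rows):
cities.yr | depts.tag | cities.kind
1 | D | green
After ORDER BY (1 rows):
cities.yr | depts.tag | cities.kind
1 | D | green

== RESULT ==
cities.yr | depts.tag | cities.kind
1 | D | green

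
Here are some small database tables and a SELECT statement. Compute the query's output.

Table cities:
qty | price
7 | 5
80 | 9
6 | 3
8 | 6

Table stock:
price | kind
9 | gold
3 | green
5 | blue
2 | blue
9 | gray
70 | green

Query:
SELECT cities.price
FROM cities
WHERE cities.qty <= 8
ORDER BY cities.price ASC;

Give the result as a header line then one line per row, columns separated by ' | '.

After WHERE (3 rows):
cities.qty | cities.price
7 | 5
6 | 3
8 | 6
After SELECT (3 rows):
cities.price
5
3
6
After ORDER BY (3 rows):
cities.price
3
5
6

== RESULT ==
cities.price
3
5
6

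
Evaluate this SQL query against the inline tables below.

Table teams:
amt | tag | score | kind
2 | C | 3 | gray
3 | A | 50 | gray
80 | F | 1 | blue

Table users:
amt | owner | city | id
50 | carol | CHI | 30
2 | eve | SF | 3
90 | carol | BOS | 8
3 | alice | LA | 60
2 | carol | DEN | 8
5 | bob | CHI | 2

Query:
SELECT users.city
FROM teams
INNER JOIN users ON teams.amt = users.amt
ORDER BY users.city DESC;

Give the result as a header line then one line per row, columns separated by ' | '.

== RESULT ==
users.city
SF
LA
DEN

Derivation:
After JOIN users (3 rows):
teams.amt | teams.tag | teams.score | teams.kind | users.amt | users.owner | users.city | users.id
2 | C | 3 | gray | 2 | eve | SF | 3
2 | C | 3 | gray | 2 | carol | DEN | 8
3 | A | 50 | gray | 3 | alice | LA | 60
After SELECT (3 rows):
users.city
SF
DEN
LA
After ORDER BY (3 rows):
users.city
SF
LA
DEN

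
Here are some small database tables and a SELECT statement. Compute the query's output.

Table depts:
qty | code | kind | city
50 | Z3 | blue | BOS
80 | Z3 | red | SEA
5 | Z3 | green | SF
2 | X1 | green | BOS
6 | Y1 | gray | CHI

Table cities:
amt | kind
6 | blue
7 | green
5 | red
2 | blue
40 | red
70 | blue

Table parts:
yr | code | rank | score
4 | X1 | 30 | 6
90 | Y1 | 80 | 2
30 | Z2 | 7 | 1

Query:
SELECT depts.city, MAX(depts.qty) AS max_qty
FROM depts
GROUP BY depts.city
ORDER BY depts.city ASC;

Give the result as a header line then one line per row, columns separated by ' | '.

After GROUP BY (4 rows):
depts.city | max_qty
BOS | 50
SEA | 80
SF | 5
CHI | 6
After ORDER BY (4 rows):
depts.city | max_qty
BOS | 50
CHI | 6
SEA | 80
SF | 5

== RESULT ==
depts.city | max_qty
BOS | 50
CHI | 6
SEA | 80
SF | 5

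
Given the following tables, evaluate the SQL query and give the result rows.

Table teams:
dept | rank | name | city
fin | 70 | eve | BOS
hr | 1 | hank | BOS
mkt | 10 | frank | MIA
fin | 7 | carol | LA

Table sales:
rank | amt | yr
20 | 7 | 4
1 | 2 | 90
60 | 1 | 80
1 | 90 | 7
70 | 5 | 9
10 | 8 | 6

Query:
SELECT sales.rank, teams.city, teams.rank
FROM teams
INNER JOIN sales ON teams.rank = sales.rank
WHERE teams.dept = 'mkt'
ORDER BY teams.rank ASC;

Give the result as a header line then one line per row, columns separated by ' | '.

== RESULT ==
sales.rank | teams.city | teams.rank
10 | MIA | 10

Derivation:
After JOIN sales (4 rows):
teams.dept | teams.rank | teams.name | teams.city | sales.rank | sales.amt | sales.yr
fin | 70 | eve | BOS | 70 | 5 | 9
hr | 1 | hank | BOS | 1 | 2 | 90
hr | 1 | hank | BOS | 1 | 90 | 7
mkt | 10 | frank | MIA | 10 | 8 | 6
After WHERE (1 rows):
teams.dept | teams.rank | teams.name | teams.city | sales.rank | sales.amt | sales.yr
mkt | 10 | frank | MIA | 10 | 8 | 6
After SELECT (1 rows):
sales.rank | teams.city | teams.rank
10 | MIA | 10
After ORDER BY (1 rows):
sales.rank | teams.city | teams.rank
10 | MIA | 10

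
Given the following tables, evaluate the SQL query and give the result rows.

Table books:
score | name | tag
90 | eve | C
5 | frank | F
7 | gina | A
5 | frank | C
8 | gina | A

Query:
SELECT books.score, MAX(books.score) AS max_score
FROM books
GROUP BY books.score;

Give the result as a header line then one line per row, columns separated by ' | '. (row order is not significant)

After GROUP BY (4 rows):
books.score | max_score
90 | 90
5 | 5
7 | 7
8 | 8

== RESULT ==
books.score | max_score
90 | 90
5 | 5
7 | 7
8 | 8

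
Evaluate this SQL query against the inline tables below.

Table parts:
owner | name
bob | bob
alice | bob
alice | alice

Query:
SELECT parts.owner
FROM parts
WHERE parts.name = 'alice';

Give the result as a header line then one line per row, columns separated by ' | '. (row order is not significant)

== RESULT ==
parts.owner
alice

Derivation:
After WHERE (1 rows):
parts.owner | parts.name
alice | alice
After SELECT (1 rows):
parts.owner
alice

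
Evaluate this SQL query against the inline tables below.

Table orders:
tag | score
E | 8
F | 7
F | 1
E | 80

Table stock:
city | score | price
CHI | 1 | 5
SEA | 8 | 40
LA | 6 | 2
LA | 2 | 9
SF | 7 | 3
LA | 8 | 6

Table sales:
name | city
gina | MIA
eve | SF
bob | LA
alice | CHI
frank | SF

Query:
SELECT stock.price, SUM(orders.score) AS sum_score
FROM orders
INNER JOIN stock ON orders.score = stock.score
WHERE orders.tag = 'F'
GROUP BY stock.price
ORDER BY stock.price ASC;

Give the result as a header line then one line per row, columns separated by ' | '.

== RESULT ==
stock.price | sum_score
3 | 7
5 | 1

Derivation:
After JOIN stock (4 rows):
orders.tag | orders.score | stock.city | stock.score | stock.price
E | 8 | SEA | 8 | 40
E | 8 | LA | 8 | 6
F | 7 | SF | 7 | 3
F | 1 | CHI | 1 | 5
After WHERE (2 rows):
orders.tag | orders.score | stock.city | stock.score | stock.price
F | 7 | SF | 7 | 3
F | 1 | CHI | 1 | 5
After GROUP BY (2 rows):
stock.price | sum_score
3 | 7
5 | 1
After ORDER BY (2 rows):
stock.price | sum_score
3 | 7
5 | 1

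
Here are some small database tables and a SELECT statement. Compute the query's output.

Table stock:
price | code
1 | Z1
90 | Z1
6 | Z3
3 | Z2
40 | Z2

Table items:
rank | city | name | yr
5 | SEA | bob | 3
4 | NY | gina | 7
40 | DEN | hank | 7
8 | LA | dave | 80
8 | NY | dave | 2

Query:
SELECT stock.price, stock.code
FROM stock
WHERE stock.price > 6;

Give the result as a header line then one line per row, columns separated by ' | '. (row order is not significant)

After WHERE (2 rows):
stock.price | stock.code
90 | Z1
40 | Z2
After SELECT (2 rows):
stock.price | stock.code
90 | Z1
40 | Z2

== RESULT ==
stock.price | stock.code
90 | Z1
40 | Z2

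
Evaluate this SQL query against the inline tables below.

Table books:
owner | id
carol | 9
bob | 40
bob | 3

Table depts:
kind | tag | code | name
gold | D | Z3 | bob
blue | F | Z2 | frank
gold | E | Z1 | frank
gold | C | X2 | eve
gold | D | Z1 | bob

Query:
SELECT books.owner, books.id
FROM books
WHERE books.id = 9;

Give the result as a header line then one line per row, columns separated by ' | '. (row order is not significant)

After WHERE (1 rows):
books.owner | books.id
carol | 9
After SELECT (1 rows):
books.owner | books.id
carol | 9

== RESULT ==
books.owner | books.id
carol | 9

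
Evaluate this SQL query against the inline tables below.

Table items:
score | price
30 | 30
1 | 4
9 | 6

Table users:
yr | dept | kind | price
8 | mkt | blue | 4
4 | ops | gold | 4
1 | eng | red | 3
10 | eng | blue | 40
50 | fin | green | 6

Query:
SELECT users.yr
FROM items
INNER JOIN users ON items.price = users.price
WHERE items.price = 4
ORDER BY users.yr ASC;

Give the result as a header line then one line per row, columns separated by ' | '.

== RESULT ==
users.yr
4
8

Derivation:
After JOIN users (3 rows):
items.score | items.price | users.yr | users.dept | users.kind | users.price
1 | 4 | 8 | mkt | blue | 4
1 | 4 | 4 | ops | gold | 4
9 | 6 | 50 | fin | green | 6
After WHERE (2 rows):
items.score | items.price | users.yr | users.dept | users.kind | users.price
1 | 4 | 8 | mkt | blue | 4
1 | 4 | 4 | ops | gold | 4
After SELECT (2 rows):
users.yr
8
4
After ORDER BY (2 rows):
users.yr
4
8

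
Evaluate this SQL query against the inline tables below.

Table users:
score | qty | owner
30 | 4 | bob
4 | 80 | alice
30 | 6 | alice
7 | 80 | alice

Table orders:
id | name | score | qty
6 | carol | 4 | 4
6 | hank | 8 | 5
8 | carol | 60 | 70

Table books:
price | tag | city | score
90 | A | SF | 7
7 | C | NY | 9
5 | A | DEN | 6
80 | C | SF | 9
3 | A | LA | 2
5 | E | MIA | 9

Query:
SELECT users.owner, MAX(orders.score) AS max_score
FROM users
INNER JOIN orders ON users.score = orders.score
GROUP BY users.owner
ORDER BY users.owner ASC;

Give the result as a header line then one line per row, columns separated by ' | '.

After JOIN orders (1 rows):
users.score | users.qty | users.owner | orders.id | orders.name | orders.score | orders.qty
4 | 80 | alice | 6 | carol | 4 | 4
After GROUP BY (1 rows):
users.owner | max_score
alice | 4
After ORDER BY (1 rows):
users.owner | max_score
alice | 4

== RESULT ==
users.owner | max_score
alice | 4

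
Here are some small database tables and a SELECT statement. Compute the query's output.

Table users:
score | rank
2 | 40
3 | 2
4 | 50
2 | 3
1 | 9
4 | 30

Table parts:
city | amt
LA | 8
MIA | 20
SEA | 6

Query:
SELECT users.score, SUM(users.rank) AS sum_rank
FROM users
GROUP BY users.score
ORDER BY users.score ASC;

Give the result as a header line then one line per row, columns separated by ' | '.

After GROUP BY (4 rows):
users.score | sum_rank
2 | 43
3 | 2
4 | 80
1 | 9
After ORDER BY (4 rows):
users.score | sum_rank
1 | 9
2 | 43
3 | 2
4 | 80

== RESULT ==
users.score | sum_rank
1 | 9
2 | 43
3 | 2
4 | 80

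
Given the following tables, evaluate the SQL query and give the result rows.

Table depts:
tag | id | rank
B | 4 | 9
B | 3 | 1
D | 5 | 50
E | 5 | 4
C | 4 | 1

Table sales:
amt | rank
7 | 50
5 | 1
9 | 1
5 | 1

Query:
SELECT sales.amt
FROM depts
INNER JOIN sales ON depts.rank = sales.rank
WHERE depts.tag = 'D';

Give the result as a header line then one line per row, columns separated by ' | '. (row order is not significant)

After JOIN sales (7 rows):
depts.tag | depts.id | depts.rank | sales.amt | sales.rank
B | 3 | 1 | 5 | 1
B | 3 | 1 | 9 | 1
B | 3 | 1 | 5 | 1
D | 5 | 50 | 7 | 50
C | 4 | 1 | 5 | 1
C | 4 | 1 | 9 | 1
C | 4 | 1 | 5 | 1
After WHERE (1 rows):
depts.tag | depts.id | depts.rank | sales.amt | sales.rank
D | 5 | 50 | 7 | 50
After SELECT (1 rows):
sales.amt
7

== RESULT ==
sales.amt
7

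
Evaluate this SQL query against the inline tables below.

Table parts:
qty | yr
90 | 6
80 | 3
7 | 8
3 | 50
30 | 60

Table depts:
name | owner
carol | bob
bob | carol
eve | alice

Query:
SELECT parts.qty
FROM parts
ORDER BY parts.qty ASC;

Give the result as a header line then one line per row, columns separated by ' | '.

After SELECT (5 rows):
parts.qty
90
80
7
3
30
After ORDER BY (5 rows):
parts.qty
3
7
30
80
90

== RESULT ==
parts.qty
3
7
30
80
90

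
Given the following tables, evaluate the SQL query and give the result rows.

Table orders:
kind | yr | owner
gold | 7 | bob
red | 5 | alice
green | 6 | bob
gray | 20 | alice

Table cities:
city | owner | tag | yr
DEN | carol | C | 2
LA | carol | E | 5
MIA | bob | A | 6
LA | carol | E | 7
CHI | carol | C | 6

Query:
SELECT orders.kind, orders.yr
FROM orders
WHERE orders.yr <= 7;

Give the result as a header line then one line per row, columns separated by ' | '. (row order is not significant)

== RESULT ==
orders.kind | orders.yr
gold | 7
red | 5
green | 6

Derivation:
After WHERE (3 rows):
orders.kind | orders.yr | orders.owner
gold | 7 | bob
red | 5 | alice
green | 6 | bob
After SELECT (3 rows):
orders.kind | orders.yr
gold | 7
red | 5
green | 6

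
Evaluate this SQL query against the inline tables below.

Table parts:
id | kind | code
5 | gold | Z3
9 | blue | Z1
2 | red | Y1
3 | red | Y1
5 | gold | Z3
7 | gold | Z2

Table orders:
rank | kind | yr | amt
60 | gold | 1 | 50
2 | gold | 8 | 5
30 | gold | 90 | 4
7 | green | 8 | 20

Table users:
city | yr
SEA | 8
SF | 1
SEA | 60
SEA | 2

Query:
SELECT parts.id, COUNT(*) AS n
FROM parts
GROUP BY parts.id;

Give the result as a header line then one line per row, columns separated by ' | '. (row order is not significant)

After GROUP BY (5 rows):
parts.id | n
5 | 2
9 | 1
2 | 1
3 | 1
7 | 1

== RESULT ==
parts.id | n
5 | 2
9 | 1
2 | 1
3 | 1
7 | 1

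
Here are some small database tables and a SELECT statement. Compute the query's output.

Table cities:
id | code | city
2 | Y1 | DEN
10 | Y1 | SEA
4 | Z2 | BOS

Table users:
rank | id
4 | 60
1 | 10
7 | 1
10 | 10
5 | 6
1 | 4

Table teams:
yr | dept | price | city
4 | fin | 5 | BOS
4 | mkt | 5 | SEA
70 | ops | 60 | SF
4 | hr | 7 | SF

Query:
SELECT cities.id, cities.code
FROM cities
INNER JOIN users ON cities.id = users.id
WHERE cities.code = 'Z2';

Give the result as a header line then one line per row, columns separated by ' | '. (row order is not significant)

== RESULT ==
cities.id | cities.code
4 | Z2

Derivation:
After JOIN users (3 rows):
cities.id | cities.code | cities.city | users.rank | users.id
10 | Y1 | SEA | 1 | 10
10 | Y1 | SEA | 10 | 10
4 | Z2 | BOS | 1 | 4
After WHERE (1 rows):
cities.id | cities.code | cities.city | users.rank | users.id
4 | Z2 | BOS | 1 | 4
After SELECT (1 rows):
cities.id | cities.code
4 | Z2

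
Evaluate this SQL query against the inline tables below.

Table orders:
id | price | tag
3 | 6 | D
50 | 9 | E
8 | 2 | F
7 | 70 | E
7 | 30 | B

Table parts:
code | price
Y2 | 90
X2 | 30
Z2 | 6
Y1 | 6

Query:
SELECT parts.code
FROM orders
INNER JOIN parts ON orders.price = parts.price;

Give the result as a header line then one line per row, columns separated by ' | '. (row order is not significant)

After JOIN parts (3 rows):
orders.id | orders.price | orders.tag | parts.code | parts.price
3 | 6 | D | Z2 | 6
3 | 6 | D | Y1 | 6
7 | 30 | B | X2 | 30
After SELECT (3 rows):
parts.code
Z2
Y1
X2

== RESULT ==
parts.code
Z2
Y1
X2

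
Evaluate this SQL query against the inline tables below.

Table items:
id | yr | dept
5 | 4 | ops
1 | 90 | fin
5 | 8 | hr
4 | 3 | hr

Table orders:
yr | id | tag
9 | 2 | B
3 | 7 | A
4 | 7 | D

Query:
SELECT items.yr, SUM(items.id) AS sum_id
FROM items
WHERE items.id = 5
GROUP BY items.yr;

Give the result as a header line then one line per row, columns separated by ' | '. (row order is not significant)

After WHERE (2 rows):
items.id | items.yr | items.dept
5 | 4 | ops
5 | 8 | hr
After GROUP BY (2 rows):
items.yr | sum_id
4 | 5
8 | 5

== RESULT ==
items.yr | sum_id
4 | 5
8 | 5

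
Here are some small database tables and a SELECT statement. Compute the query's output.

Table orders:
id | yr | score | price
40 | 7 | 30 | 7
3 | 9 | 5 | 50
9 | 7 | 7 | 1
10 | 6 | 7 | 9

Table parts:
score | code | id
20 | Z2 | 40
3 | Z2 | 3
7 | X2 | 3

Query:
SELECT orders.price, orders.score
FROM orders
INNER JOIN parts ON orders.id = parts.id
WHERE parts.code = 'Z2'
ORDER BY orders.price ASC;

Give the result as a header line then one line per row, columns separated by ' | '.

After JOIN parts (3 rows):
orders.id | orders.yr | orders.score | orders.price | parts.score | parts.code | parts.id
40 | 7 | 30 | 7 | 20 | Z2 | 40
3 | 9 | 5 | 50 | 3 | Z2 | 3
3 | 9 | 5 | 50 | 7 | X2 | 3
After WHERE (2 rows):
orders.id | orders.yr | orders.score | orders.price | parts.score | parts.code | parts.id
40 | 7 | 30 | 7 | 20 | Z2 | 40
3 | 9 | 5 | 50 | 3 | Z2 | 3
After SELECT (2 rows):
orders.price | orders.score
7 | 30
50 | 5
After ORDER BY (2 rows):
orders.price | orders.score
7 | 30
50 | 5

== RESULT ==
orders.price | orders.score
7 | 30
50 | 5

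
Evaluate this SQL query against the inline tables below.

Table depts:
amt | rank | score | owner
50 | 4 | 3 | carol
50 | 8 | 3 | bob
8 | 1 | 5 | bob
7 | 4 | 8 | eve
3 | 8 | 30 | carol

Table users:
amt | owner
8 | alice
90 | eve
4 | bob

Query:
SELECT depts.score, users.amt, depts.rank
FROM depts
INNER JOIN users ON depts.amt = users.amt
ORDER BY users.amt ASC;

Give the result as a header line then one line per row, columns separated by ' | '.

== RESULT ==
depts.score | users.amt | depts.rank
5 | 8 | 1

Derivation:
After JOIN users (1 rows):
depts.amt | depts.rank | depts.score | depts.owner | users.amt | users.owner
8 | 1 | 5 | bob | 8 | alice
After SELECT (1 rows):
depts.score | users.amt | depts.rank
5 | 8 | 1
After ORDER BY (1 rows):
depts.score | users.amt | depts.rank
5 | 8 | 1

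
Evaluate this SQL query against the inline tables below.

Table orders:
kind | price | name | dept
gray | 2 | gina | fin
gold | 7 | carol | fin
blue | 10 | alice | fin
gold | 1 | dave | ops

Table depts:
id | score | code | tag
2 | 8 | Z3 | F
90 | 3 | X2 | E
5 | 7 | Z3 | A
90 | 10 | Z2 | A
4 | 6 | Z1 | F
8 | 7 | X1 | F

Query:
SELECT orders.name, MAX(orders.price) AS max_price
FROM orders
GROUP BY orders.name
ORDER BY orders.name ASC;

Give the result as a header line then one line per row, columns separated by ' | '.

== RESULT ==
orders.name | max_price
alice | 10
carol | 7
dave | 1
gina | 2

Derivation:
After GROUP BY (4 rows):
orders.name | max_price
gina | 2
carol | 7
alice | 10
dave | 1
After ORDER BY (4 rows):
orders.name | max_price
alice | 10
carol | 7
dave | 1
gina | 2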